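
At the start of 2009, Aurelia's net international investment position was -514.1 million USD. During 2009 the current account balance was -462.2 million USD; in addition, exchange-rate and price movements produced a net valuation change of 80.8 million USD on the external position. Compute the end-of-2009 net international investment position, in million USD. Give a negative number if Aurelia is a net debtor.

Change in NIIP = current account + net valuation change = -462.2 + 80.8 = -381.4
End-of-year NIIP = -514.1 + (-381.4) = -895.5

-895.5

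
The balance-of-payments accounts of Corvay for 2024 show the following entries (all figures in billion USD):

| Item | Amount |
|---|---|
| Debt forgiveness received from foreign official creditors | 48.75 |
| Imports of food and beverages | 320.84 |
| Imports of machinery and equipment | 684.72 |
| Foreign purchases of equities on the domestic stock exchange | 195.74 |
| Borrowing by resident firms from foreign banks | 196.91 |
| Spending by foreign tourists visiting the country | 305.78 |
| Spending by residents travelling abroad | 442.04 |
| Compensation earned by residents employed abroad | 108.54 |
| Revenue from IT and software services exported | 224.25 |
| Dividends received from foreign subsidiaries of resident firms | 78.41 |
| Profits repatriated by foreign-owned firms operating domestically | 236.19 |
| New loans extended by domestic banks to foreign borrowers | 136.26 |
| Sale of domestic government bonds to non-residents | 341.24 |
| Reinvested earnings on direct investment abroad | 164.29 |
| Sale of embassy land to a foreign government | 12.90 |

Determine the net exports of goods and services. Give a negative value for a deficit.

Goods: -320.84 - 684.72 = -1005.56
Services: 224.25 + 305.78 - 442.04 = 87.99
Trade balance = -1005.56 + 87.99 = -917.57
(Excluded from the trade balance — capital account: debt forgiveness received from foreign official creditors 48.75, sale of embassy land to a foreign government 12.90; financial account: foreign purchases of equities on the domestic stock exchange 195.74, borrowing by resident firms from foreign banks 196.91, new loans extended by domestic banks to foreign borrowers 136.26, sale of domestic government bonds to non-residents 341.24; primary income: compensation earned by residents employed abroad 108.54, dividends received from foreign subsidiaries of resident firms 78.41, profits repatriated by foreign-owned firms operating domestically 236.19, reinvested earnings on direct investment abroad 164.29.)

-917.57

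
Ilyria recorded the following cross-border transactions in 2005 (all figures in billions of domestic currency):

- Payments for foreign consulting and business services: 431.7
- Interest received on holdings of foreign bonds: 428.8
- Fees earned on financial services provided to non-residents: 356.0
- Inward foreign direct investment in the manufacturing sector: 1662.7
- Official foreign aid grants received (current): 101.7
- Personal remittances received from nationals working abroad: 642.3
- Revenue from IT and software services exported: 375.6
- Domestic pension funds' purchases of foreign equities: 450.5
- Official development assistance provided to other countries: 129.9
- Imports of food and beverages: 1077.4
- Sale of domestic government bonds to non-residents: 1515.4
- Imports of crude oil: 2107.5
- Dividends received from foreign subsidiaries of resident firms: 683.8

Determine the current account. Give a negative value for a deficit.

Goods: -2107.5 - 1077.4 = -3184.9
Services: 356.0 + 375.6 - 431.7 = 299.9
Primary income: 428.8 + 683.8 = 1112.6
Secondary income: -129.9 + 101.7 + 642.3 = 614.1
Current account = (-3184.9) + 299.9 + 1112.6 + 614.1 = -1158.3
(Excluded from the current account — financial account: inward foreign direct investment in the manufacturing sector 1662.7, domestic pension funds' purchases of foreign equities 450.5, sale of domestic government bonds to non-residents 1515.4.)

-1158.3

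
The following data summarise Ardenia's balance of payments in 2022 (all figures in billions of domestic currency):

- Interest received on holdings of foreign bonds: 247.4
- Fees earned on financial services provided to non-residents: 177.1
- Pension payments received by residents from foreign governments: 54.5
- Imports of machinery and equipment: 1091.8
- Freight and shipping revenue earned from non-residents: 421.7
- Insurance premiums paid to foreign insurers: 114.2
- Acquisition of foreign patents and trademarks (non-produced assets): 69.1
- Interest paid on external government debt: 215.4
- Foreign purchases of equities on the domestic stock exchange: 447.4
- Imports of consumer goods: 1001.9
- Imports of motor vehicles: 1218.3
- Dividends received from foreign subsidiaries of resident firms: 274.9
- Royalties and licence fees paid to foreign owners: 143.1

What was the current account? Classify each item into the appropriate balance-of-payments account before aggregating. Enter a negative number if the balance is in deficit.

-2609.1

Goods: -1001.9 - 1091.8 - 1218.3 = -3312.0
Services: 177.1 - 143.1 - 114.2 + 421.7 = 341.5
Primary income: -215.4 + 247.4 + 274.9 = 306.9
Secondary income: 54.5
Current account = (-3312.0) + 341.5 + 306.9 + 54.5 = -2609.1
(Excluded from the current account — capital account: acquisition of foreign patents and trademarks (non-produced assets) 69.1; financial account: foreign purchases of equities on the domestic stock exchange 447.4.)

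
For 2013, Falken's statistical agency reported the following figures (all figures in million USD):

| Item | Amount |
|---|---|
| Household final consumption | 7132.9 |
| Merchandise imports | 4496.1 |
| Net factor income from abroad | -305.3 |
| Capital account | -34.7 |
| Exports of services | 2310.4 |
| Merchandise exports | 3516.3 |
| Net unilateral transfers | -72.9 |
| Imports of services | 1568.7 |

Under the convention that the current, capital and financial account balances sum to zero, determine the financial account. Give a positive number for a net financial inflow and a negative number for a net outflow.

651.0

Goods balance = 3516.3 - 4496.1 = -979.8
Services balance = 2310.4 - 1568.7 = 741.7
Trade balance (goods + services) = -979.8 + 741.7 = -238.1
Net primary income = -305.3
Net secondary income = -72.9
Current account = -238.1 + (-305.3) + (-72.9) = -616.3
Financial account = -(-616.3 + (-34.7)) = 651.0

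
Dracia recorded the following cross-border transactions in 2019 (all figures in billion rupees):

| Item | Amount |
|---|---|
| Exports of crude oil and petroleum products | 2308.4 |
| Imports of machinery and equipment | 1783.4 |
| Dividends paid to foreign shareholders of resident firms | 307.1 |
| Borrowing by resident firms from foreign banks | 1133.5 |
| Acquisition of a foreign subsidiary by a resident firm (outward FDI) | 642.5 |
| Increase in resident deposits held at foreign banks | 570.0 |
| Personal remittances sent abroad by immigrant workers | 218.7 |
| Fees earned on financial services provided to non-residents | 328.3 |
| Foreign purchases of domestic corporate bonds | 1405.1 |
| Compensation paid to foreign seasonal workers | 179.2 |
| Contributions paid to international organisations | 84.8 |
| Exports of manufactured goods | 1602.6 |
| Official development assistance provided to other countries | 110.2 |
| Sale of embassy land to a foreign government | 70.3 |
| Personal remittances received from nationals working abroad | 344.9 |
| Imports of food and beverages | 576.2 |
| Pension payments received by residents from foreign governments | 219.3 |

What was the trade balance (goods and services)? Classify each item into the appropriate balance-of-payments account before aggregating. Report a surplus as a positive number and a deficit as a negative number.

1879.7

Goods: -576.2 - 1783.4 + 2308.4 + 1602.6 = 1551.4
Services: 328.3
Trade balance = 1551.4 + 328.3 = 1879.7
(Excluded from the trade balance — primary income: dividends paid to foreign shareholders of resident firms 307.1, compensation paid to foreign seasonal workers 179.2; financial account: borrowing by resident firms from foreign banks 1133.5, acquisition of a foreign subsidiary by a resident firm (outward FDI) 642.5, increase in resident deposits held at foreign banks 570.0, foreign purchases of domestic corporate bonds 1405.1; secondary income: personal remittances sent abroad by immigrant workers 218.7, contributions paid to international organisations 84.8, official development assistance provided to other countries 110.2, personal remittances received from nationals working abroad 344.9, pension payments received by residents from foreign governments 219.3; capital account: sale of embassy land to a foreign government 70.3.)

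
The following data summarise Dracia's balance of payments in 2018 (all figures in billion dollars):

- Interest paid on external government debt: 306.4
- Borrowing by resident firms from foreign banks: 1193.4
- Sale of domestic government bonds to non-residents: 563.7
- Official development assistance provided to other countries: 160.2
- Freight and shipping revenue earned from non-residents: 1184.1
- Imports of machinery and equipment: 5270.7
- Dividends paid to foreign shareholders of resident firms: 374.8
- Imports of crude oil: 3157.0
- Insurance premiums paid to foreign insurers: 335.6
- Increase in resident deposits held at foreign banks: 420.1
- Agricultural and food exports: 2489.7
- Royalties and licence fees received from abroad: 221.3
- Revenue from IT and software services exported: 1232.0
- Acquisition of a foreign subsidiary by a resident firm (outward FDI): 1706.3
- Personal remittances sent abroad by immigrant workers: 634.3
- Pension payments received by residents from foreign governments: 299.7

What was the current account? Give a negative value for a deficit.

Goods: -5270.7 + 2489.7 - 3157.0 = -5938.0
Services: 1184.1 + 1232.0 - 335.6 + 221.3 = 2301.8
Primary income: -306.4 - 374.8 = -681.2
Secondary income: -160.2 + 299.7 - 634.3 = -494.8
Current account = (-5938.0) + 2301.8 + (-681.2) + (-494.8) = -4812.2
(Excluded from the current account — financial account: borrowing by resident firms from foreign banks 1193.4, sale of domestic government bonds to non-residents 563.7, increase in resident deposits held at foreign banks 420.1, acquisition of a foreign subsidiary by a resident firm (outward FDI) 1706.3.)

-4812.2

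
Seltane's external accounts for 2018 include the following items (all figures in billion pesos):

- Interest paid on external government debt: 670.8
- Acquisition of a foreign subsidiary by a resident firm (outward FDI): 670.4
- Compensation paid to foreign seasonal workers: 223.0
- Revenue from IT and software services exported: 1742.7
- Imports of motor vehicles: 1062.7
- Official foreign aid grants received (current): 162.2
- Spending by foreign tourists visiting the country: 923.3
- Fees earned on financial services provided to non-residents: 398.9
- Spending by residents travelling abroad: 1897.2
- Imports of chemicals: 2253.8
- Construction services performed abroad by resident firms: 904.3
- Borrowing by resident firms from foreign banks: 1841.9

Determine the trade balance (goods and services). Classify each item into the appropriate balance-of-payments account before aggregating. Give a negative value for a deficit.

Goods: -1062.7 - 2253.8 = -3316.5
Services: 904.3 + 1742.7 - 1897.2 + 923.3 + 398.9 = 2072.0
Trade balance = -3316.5 + 2072.0 = -1244.5
(Excluded from the trade balance — primary income: interest paid on external government debt 670.8, compensation paid to foreign seasonal workers 223.0; financial account: acquisition of a foreign subsidiary by a resident firm (outward FDI) 670.4, borrowing by resident firms from foreign banks 1841.9; secondary income: official foreign aid grants received (current) 162.2.)

-1244.5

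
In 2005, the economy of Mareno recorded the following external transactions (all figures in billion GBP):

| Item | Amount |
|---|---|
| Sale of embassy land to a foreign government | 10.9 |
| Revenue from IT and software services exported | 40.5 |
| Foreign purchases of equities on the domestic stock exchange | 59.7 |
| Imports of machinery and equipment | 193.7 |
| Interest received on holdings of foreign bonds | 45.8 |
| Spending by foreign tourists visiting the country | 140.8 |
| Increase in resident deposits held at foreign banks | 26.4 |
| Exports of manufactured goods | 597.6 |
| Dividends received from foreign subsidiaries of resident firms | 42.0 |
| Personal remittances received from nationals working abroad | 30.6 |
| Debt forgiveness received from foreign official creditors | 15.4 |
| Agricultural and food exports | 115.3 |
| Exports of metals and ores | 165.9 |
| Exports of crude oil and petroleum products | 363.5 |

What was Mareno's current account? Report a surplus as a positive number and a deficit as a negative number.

Goods: 597.6 + 363.5 - 193.7 + 165.9 + 115.3 = 1048.6
Services: 40.5 + 140.8 = 181.3
Primary income: 42.0 + 45.8 = 87.8
Secondary income: 30.6
Current account = 1048.6 + 181.3 + 87.8 + 30.6 = 1348.3
(Excluded from the current account — capital account: sale of embassy land to a foreign government 10.9, debt forgiveness received from foreign official creditors 15.4; financial account: foreign purchases of equities on the domestic stock exchange 59.7, increase in resident deposits held at foreign banks 26.4.)

1348.3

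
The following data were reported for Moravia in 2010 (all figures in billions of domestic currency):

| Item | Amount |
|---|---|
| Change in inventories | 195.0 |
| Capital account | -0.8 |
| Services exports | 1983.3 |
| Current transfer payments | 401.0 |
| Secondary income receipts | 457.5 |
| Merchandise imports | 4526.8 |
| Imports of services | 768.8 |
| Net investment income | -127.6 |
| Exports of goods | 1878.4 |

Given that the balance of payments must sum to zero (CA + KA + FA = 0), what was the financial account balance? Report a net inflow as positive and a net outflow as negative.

Goods balance = 1878.4 - 4526.8 = -2648.4
Services balance = 1983.3 - 768.8 = 1214.5
Trade balance (goods + services) = -2648.4 + 1214.5 = -1433.9
Net primary income = -127.6
Net secondary income = 457.5 - 401.0 = 56.5
Current account = -1433.9 + (-127.6) + 56.5 = -1505.0
Financial account = -(-1505.0 + (-0.8)) = 1505.8

1505.8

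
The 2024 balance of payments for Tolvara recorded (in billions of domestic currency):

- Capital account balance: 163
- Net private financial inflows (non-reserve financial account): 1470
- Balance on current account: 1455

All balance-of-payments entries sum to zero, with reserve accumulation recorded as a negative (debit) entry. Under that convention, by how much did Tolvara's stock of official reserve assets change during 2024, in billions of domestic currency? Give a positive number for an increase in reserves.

Official reserve transactions balance = -(1455 + 163 + 1470) = -3088
An accumulation of reserves is recorded as a debit (negative entry), so the change in the stock of reserves is the negative of that balance.
Change in official reserves = -(-3088) = 3088

3088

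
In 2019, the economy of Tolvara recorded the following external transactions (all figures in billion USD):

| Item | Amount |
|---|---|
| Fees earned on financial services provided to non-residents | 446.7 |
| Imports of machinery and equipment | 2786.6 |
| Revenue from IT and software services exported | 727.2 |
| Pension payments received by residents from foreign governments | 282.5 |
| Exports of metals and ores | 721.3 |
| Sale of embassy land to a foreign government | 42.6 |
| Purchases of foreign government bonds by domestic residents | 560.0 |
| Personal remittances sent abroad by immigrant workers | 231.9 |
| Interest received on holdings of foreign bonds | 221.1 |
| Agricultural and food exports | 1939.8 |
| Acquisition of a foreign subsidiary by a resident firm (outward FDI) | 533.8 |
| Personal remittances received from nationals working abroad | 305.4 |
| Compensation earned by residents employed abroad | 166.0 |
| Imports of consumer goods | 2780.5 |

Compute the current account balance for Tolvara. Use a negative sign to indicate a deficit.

Goods: -2786.6 - 2780.5 + 1939.8 + 721.3 = -2906.0
Services: 446.7 + 727.2 = 1173.9
Primary income: 221.1 + 166.0 = 387.1
Secondary income: -231.9 + 282.5 + 305.4 = 356.0
Current account = (-2906.0) + 1173.9 + 387.1 + 356.0 = -989.0
(Excluded from the current account — capital account: sale of embassy land to a foreign government 42.6; financial account: purchases of foreign government bonds by domestic residents 560.0, acquisition of a foreign subsidiary by a resident firm (outward FDI) 533.8.)

-989.0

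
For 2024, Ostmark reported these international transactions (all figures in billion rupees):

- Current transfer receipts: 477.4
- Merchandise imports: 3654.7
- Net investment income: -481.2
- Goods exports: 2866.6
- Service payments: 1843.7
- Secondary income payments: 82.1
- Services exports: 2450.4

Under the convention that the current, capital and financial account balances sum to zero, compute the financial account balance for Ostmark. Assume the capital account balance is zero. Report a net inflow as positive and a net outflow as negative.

Goods balance = 2866.6 - 3654.7 = -788.1
Services balance = 2450.4 - 1843.7 = 606.7
Trade balance (goods + services) = -788.1 + 606.7 = -181.4
Net primary income = -481.2
Net secondary income = 477.4 - 82.1 = 395.3
Current account = -181.4 + (-481.2) + 395.3 = -267.3
Financial account = -(-267.3) = 267.3

267.3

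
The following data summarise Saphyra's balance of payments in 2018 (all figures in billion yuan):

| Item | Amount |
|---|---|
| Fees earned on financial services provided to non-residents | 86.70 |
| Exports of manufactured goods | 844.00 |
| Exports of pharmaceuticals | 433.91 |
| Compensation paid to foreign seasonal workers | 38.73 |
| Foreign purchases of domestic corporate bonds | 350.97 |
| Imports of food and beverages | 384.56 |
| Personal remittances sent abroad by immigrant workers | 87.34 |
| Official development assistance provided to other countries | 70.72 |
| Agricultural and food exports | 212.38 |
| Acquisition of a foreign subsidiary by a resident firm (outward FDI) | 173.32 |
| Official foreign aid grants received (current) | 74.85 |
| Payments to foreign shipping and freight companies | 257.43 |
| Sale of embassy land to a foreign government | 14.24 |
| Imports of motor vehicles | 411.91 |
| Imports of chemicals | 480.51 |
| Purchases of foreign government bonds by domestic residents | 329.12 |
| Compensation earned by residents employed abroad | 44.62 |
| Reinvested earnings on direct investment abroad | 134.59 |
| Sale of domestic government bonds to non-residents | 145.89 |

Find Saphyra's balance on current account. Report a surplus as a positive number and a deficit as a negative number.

99.85

Goods: -411.91 + 844.00 - 480.51 + 212.38 - 384.56 + 433.91 = 213.31
Services: 86.70 - 257.43 = -170.73
Primary income: 134.59 + 44.62 - 38.73 = 140.48
Secondary income: -70.72 + 74.85 - 87.34 = -83.21
Current account = 213.31 + (-170.73) + 140.48 + (-83.21) = 99.85
(Excluded from the current account — financial account: foreign purchases of domestic corporate bonds 350.97, acquisition of a foreign subsidiary by a resident firm (outward FDI) 173.32, purchases of foreign government bonds by domestic residents 329.12, sale of domestic government bonds to non-residents 145.89; capital account: sale of embassy land to a foreign government 14.24.)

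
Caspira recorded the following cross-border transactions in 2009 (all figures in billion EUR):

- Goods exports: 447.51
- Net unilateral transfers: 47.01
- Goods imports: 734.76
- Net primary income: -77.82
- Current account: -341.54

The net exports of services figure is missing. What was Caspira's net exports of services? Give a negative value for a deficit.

Current account = goods balance + services balance + net primary income + net secondary income
Sum of the known components = -318.06
Net exports of services = CA - (known components) = -341.54 - (-318.06) = -23.48

-23.48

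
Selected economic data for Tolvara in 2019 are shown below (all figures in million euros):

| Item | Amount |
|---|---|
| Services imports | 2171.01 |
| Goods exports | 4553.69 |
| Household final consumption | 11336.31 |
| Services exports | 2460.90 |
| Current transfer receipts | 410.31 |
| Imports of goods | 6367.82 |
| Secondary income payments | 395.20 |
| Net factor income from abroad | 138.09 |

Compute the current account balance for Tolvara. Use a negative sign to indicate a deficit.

-1371.04

Goods balance = 4553.69 - 6367.82 = -1814.13
Services balance = 2460.90 - 2171.01 = 289.89
Trade balance (goods + services) = -1814.13 + 289.89 = -1524.24
Net primary income = 138.09
Net secondary income = 410.31 - 395.20 = 15.11
Current account = -1524.24 + 138.09 + 15.11 = -1371.04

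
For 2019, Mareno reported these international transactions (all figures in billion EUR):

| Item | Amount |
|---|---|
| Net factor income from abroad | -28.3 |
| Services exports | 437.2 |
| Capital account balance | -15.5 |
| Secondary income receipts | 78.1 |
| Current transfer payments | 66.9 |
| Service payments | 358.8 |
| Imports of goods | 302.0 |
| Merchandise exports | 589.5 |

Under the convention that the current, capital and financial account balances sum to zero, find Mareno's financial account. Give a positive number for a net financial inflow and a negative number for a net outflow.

-333.3

Goods balance = 589.5 - 302.0 = 287.5
Services balance = 437.2 - 358.8 = 78.4
Trade balance (goods + services) = 287.5 + 78.4 = 365.9
Net primary income = -28.3
Net secondary income = 78.1 - 66.9 = 11.2
Current account = 365.9 + (-28.3) + 11.2 = 348.8
Financial account = -(348.8 + (-15.5)) = -333.3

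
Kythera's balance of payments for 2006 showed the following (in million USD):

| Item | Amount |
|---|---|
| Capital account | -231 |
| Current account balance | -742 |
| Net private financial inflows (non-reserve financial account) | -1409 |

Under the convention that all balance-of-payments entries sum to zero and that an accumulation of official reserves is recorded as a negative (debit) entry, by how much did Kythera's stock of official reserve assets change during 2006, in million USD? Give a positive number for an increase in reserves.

Official reserve transactions balance = -((-742) + (-231) + (-1409)) = 2382
An accumulation of reserves is recorded as a debit (negative entry), so the change in the stock of reserves is the negative of that balance.
Change in official reserves = -(2382) = -2382

-2382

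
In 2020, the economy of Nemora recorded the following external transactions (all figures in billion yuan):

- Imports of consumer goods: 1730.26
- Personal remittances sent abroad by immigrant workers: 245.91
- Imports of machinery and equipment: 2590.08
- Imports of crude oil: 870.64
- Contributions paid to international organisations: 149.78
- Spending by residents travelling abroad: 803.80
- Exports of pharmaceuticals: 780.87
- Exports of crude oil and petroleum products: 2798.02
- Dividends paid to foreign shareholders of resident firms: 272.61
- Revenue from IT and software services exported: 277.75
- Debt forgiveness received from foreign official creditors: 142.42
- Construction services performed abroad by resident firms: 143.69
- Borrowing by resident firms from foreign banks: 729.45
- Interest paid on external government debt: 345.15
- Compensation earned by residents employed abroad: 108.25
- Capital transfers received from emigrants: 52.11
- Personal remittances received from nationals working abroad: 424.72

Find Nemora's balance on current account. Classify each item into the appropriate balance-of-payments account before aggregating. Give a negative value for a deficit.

-2474.93

Goods: 2798.02 + 780.87 - 2590.08 - 1730.26 - 870.64 = -1612.09
Services: -803.80 + 277.75 + 143.69 = -382.36
Primary income: -272.61 + 108.25 - 345.15 = -509.51
Secondary income: -245.91 + 424.72 - 149.78 = 29.03
Current account = (-1612.09) + (-382.36) + (-509.51) + 29.03 = -2474.93
(Excluded from the current account — capital account: debt forgiveness received from foreign official creditors 142.42, capital transfers received from emigrants 52.11; financial account: borrowing by resident firms from foreign banks 729.45.)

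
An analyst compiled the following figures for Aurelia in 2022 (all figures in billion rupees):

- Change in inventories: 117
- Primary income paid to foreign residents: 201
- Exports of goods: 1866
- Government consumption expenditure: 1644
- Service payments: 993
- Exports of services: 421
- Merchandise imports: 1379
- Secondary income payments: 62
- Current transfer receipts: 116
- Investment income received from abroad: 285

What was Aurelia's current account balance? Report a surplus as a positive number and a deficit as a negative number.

Goods balance = 1866 - 1379 = 487
Services balance = 421 - 993 = -572
Trade balance (goods + services) = 487 + (-572) = -85
Net primary income = 285 - 201 = 84
Net secondary income = 116 - 62 = 54
Current account = -85 + 84 + 54 = 53

53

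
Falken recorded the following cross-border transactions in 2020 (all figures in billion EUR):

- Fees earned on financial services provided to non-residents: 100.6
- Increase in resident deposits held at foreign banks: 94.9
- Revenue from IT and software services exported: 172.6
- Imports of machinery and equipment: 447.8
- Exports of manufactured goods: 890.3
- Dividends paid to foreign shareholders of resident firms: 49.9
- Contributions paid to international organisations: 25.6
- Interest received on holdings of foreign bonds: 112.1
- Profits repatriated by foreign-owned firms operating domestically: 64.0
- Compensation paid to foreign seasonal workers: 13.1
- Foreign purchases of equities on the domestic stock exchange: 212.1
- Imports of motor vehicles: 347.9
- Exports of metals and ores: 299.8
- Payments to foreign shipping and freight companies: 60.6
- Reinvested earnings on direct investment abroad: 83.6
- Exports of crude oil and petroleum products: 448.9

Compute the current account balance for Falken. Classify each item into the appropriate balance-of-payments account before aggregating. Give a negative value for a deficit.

1099.0

Goods: 448.9 + 299.8 - 347.9 + 890.3 - 447.8 = 843.3
Services: 100.6 + 172.6 - 60.6 = 212.6
Primary income: 83.6 - 49.9 - 13.1 + 112.1 - 64.0 = 68.7
Secondary income: -25.6
Current account = 843.3 + 212.6 + 68.7 + (-25.6) = 1099.0
(Excluded from the current account — financial account: increase in resident deposits held at foreign banks 94.9, foreign purchases of equities on the domestic stock exchange 212.1.)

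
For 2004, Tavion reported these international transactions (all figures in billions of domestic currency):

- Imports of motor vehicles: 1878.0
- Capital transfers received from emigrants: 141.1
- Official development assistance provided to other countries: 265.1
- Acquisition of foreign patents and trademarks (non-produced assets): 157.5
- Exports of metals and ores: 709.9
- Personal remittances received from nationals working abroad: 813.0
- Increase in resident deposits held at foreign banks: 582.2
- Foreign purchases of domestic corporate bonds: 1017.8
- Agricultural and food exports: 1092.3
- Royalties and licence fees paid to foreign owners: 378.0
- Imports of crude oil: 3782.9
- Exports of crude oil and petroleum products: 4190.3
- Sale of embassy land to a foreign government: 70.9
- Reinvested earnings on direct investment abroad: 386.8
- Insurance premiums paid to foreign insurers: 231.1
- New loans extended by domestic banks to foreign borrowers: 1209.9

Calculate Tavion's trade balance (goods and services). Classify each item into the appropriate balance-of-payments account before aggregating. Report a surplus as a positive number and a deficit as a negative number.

Goods: 1092.3 - 3782.9 + 4190.3 - 1878.0 + 709.9 = 331.6
Services: -231.1 - 378.0 = -609.1
Trade balance = 331.6 + (-609.1) = -277.5
(Excluded from the trade balance — capital account: capital transfers received from emigrants 141.1, acquisition of foreign patents and trademarks (non-produced assets) 157.5, sale of embassy land to a foreign government 70.9; secondary income: official development assistance provided to other countries 265.1, personal remittances received from nationals working abroad 813.0; financial account: increase in resident deposits held at foreign banks 582.2, foreign purchases of domestic corporate bonds 1017.8, new loans extended by domestic banks to foreign borrowers 1209.9; primary income: reinvested earnings on direct investment abroad 386.8.)

-277.5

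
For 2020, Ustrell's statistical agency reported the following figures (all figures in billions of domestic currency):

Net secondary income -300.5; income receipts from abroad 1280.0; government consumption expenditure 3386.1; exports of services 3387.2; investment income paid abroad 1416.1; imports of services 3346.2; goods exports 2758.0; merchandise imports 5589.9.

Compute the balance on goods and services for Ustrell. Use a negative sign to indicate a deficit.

-2790.9

Goods balance = 2758.0 - 5589.9 = -2831.9
Services balance = 3387.2 - 3346.2 = 41.0
Trade balance (goods + services) = -2831.9 + 41.0 = -2790.9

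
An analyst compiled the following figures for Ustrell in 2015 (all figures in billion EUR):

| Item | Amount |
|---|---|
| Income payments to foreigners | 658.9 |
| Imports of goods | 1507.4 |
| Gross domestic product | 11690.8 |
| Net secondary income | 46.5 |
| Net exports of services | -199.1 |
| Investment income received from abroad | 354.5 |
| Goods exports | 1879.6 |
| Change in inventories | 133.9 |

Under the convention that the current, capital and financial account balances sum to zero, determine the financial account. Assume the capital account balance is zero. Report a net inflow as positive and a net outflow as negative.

Goods balance = 1879.6 - 1507.4 = 372.2
Services balance = -199.1
Trade balance (goods + services) = 372.2 + (-199.1) = 173.1
Net primary income = 354.5 - 658.9 = -304.4
Net secondary income = 46.5
Current account = 173.1 + (-304.4) + 46.5 = -84.8
Financial account = -(-84.8) = 84.8

84.8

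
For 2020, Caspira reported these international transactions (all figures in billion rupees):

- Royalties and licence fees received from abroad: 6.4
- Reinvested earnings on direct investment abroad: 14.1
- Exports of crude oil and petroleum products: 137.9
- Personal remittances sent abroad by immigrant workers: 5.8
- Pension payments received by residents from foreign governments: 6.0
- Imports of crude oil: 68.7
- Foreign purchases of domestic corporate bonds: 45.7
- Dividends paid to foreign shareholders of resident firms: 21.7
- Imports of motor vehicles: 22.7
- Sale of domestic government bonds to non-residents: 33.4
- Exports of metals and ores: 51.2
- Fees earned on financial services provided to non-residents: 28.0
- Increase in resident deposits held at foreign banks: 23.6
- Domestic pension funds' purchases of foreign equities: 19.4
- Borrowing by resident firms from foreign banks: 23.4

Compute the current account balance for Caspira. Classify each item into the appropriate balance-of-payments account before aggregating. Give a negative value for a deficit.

Goods: 137.9 - 22.7 + 51.2 - 68.7 = 97.7
Services: 28.0 + 6.4 = 34.4
Primary income: 14.1 - 21.7 = -7.6
Secondary income: 6.0 - 5.8 = 0.2
Current account = 97.7 + 34.4 + (-7.6) + 0.2 = 124.7
(Excluded from the current account — financial account: foreign purchases of domestic corporate bonds 45.7, sale of domestic government bonds to non-residents 33.4, increase in resident deposits held at foreign banks 23.6, domestic pension funds' purchases of foreign equities 19.4, borrowing by resident firms from foreign banks 23.4.)

124.7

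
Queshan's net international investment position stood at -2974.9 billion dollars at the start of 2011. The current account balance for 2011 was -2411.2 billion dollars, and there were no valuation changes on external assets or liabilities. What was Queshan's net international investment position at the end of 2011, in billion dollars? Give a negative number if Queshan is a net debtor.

-5386.1

With no valuation effects, change in NIIP = current account = -2411.2
End-of-year NIIP = -2974.9 + (-2411.2) = -5386.1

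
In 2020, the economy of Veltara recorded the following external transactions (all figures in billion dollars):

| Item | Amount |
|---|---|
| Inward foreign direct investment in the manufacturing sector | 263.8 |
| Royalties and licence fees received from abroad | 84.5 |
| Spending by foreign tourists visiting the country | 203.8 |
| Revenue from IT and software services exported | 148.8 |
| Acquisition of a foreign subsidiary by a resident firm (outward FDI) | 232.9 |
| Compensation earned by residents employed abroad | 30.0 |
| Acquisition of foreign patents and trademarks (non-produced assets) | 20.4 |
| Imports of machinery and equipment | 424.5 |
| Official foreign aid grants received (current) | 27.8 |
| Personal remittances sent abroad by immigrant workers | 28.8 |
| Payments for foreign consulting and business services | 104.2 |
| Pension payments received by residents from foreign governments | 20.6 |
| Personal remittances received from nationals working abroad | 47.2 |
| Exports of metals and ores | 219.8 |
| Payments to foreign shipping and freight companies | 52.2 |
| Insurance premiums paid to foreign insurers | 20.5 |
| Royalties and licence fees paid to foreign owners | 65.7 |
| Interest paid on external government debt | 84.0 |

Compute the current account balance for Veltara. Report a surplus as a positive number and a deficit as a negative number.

Goods: 219.8 - 424.5 = -204.7
Services: 84.5 - 20.5 - 104.2 + 148.8 + 203.8 - 52.2 - 65.7 = 194.5
Primary income: -84.0 + 30.0 = -54.0
Secondary income: 47.2 + 20.6 - 28.8 + 27.8 = 66.8
Current account = (-204.7) + 194.5 + (-54.0) + 66.8 = 2.6
(Excluded from the current account — financial account: inward foreign direct investment in the manufacturing sector 263.8, acquisition of a foreign subsidiary by a resident firm (outward FDI) 232.9; capital account: acquisition of foreign patents and trademarks (non-produced assets) 20.4.)

2.6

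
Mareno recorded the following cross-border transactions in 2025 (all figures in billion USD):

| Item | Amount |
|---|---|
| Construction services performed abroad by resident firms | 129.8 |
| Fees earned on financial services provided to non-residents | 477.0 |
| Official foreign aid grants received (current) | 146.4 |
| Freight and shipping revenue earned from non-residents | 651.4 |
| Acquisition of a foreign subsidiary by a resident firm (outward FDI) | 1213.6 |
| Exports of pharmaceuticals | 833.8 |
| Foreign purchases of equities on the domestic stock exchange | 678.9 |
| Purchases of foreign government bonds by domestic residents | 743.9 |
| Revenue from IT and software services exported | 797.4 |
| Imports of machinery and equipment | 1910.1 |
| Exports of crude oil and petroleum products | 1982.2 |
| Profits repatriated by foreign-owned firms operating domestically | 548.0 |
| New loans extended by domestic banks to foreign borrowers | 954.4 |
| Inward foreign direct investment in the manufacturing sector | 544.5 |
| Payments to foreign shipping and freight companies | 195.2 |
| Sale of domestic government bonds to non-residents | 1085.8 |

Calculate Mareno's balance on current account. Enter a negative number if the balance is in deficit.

2364.7

Goods: 1982.2 + 833.8 - 1910.1 = 905.9
Services: 477.0 + 797.4 - 195.2 + 651.4 + 129.8 = 1860.4
Primary income: -548.0
Secondary income: 146.4
Current account = 905.9 + 1860.4 + (-548.0) + 146.4 = 2364.7
(Excluded from the current account — financial account: acquisition of a foreign subsidiary by a resident firm (outward FDI) 1213.6, foreign purchases of equities on the domestic stock exchange 678.9, purchases of foreign government bonds by domestic residents 743.9, new loans extended by domestic banks to foreign borrowers 954.4, inward foreign direct investment in the manufacturing sector 544.5, sale of domestic government bonds to non-residents 1085.8.)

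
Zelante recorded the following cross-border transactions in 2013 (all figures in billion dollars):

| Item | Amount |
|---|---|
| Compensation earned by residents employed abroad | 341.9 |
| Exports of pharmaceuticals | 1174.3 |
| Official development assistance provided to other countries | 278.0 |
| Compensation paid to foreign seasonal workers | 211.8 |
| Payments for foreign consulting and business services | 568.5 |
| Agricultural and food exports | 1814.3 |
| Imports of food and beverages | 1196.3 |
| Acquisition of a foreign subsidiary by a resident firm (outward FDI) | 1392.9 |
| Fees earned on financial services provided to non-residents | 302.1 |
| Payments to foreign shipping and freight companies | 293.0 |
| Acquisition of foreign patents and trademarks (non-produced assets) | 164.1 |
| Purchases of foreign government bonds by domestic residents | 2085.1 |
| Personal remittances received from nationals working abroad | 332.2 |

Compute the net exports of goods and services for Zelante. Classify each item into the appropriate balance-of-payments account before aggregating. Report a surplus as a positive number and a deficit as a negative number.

1232.9

Goods: 1814.3 - 1196.3 + 1174.3 = 1792.3
Services: 302.1 - 293.0 - 568.5 = -559.4
Trade balance = 1792.3 + (-559.4) = 1232.9
(Excluded from the trade balance — primary income: compensation earned by residents employed abroad 341.9, compensation paid to foreign seasonal workers 211.8; secondary income: official development assistance provided to other countries 278.0, personal remittances received from nationals working abroad 332.2; financial account: acquisition of a foreign subsidiary by a resident firm (outward FDI) 1392.9, purchases of foreign government bonds by domestic residents 2085.1; capital account: acquisition of foreign patents and trademarks (non-produced assets) 164.1.)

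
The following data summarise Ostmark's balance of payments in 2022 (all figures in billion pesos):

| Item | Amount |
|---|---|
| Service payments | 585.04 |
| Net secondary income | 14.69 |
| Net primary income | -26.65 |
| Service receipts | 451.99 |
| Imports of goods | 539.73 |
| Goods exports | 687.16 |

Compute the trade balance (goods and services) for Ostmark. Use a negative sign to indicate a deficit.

Goods balance = 687.16 - 539.73 = 147.43
Services balance = 451.99 - 585.04 = -133.05
Trade balance (goods + services) = 147.43 + (-133.05) = 14.38

14.38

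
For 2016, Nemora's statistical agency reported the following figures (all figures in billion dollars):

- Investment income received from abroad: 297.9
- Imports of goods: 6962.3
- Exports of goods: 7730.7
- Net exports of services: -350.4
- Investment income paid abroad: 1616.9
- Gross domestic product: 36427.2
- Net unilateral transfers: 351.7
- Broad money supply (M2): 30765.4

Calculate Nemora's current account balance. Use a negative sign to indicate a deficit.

Goods balance = 7730.7 - 6962.3 = 768.4
Services balance = -350.4
Trade balance (goods + services) = 768.4 + (-350.4) = 418.0
Net primary income = 297.9 - 1616.9 = -1319.0
Net secondary income = 351.7
Current account = 418.0 + (-1319.0) + 351.7 = -549.3

-549.3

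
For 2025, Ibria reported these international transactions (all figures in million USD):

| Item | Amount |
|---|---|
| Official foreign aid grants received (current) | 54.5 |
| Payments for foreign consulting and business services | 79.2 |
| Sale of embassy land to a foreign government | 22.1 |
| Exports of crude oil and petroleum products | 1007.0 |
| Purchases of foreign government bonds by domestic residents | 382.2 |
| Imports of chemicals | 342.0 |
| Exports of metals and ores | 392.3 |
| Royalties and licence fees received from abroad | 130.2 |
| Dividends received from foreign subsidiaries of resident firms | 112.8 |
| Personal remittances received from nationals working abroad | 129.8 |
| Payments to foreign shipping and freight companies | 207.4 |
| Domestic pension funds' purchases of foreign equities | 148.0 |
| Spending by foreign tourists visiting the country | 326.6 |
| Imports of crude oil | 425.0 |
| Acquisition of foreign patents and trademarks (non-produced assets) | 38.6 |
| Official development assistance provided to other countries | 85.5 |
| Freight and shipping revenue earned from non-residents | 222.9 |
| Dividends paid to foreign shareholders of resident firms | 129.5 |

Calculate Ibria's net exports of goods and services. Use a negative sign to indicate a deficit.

1025.4

Goods: -342.0 + 1007.0 - 425.0 + 392.3 = 632.3
Services: -79.2 - 207.4 + 130.2 + 326.6 + 222.9 = 393.1
Trade balance = 632.3 + 393.1 = 1025.4
(Excluded from the trade balance — secondary income: official foreign aid grants received (current) 54.5, personal remittances received from nationals working abroad 129.8, official development assistance provided to other countries 85.5; capital account: sale of embassy land to a foreign government 22.1, acquisition of foreign patents and trademarks (non-produced assets) 38.6; financial account: purchases of foreign government bonds by domestic residents 382.2, domestic pension funds' purchases of foreign equities 148.0; primary income: dividends received from foreign subsidiaries of resident firms 112.8, dividends paid to foreign shareholders of resident firms 129.5.)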